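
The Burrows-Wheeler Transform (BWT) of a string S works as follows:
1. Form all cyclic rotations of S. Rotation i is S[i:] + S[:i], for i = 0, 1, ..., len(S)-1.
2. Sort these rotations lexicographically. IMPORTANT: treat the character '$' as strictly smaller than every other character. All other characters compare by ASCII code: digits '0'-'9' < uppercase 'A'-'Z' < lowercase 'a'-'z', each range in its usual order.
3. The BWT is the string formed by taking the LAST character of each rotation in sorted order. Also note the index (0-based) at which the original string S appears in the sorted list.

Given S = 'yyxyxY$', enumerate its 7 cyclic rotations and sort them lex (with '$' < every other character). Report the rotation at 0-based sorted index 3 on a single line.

All 7 rotations (rotation i = S[i:]+S[:i]):
  rot[0] = yyxyxY$
  rot[1] = yxyxY$y
  rot[2] = xyxY$yy
  rot[3] = yxY$yyx
  rot[4] = xY$yyxy
  rot[5] = Y$yyxyx
  rot[6] = $yyxyxY
Sorted (with $ < everything):
  sorted[0] = $yyxyxY
  sorted[1] = Y$yyxyx
  sorted[2] = xY$yyxy
  sorted[3] = xyxY$yy
  sorted[4] = yxY$yyx
  sorted[5] = yxyxY$y
  sorted[6] = yyxyxY$
sorted[3] = xyxY$yy

Answer: xyxY$yy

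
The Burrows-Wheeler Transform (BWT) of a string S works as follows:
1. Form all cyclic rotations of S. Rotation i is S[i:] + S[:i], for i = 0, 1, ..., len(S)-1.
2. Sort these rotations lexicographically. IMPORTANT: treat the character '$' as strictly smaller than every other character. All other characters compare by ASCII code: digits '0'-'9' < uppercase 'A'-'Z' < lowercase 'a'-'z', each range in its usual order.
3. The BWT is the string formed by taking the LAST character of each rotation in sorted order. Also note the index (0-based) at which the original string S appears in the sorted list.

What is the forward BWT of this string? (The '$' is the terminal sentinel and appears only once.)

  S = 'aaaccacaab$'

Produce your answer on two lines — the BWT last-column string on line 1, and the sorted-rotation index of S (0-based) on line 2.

Answer: b$caacaaaca
1

Derivation:
All 11 rotations (rotation i = S[i:]+S[:i]):
  rot[0] = aaaccacaab$
  rot[1] = aaccacaab$a
  rot[2] = accacaab$aa
  rot[3] = ccacaab$aaa
  rot[4] = cacaab$aaac
  rot[5] = acaab$aaacc
  rot[6] = caab$aaacca
  rot[7] = aab$aaaccac
  rot[8] = ab$aaaccaca
  rot[9] = b$aaaccacaa
  rot[10] = $aaaccacaab
Sorted (with $ < everything):
  sorted[0] = $aaaccacaab  (last char: 'b')
  sorted[1] = aaaccacaab$  (last char: '$')
  sorted[2] = aab$aaaccac  (last char: 'c')
  sorted[3] = aaccacaab$a  (last char: 'a')
  sorted[4] = ab$aaaccaca  (last char: 'a')
  sorted[5] = acaab$aaacc  (last char: 'c')
  sorted[6] = accacaab$aa  (last char: 'a')
  sorted[7] = b$aaaccacaa  (last char: 'a')
  sorted[8] = caab$aaacca  (last char: 'a')
  sorted[9] = cacaab$aaac  (last char: 'c')
  sorted[10] = ccacaab$aaa  (last char: 'a')
Last column: b$caacaaaca
Original string S is at sorted index 1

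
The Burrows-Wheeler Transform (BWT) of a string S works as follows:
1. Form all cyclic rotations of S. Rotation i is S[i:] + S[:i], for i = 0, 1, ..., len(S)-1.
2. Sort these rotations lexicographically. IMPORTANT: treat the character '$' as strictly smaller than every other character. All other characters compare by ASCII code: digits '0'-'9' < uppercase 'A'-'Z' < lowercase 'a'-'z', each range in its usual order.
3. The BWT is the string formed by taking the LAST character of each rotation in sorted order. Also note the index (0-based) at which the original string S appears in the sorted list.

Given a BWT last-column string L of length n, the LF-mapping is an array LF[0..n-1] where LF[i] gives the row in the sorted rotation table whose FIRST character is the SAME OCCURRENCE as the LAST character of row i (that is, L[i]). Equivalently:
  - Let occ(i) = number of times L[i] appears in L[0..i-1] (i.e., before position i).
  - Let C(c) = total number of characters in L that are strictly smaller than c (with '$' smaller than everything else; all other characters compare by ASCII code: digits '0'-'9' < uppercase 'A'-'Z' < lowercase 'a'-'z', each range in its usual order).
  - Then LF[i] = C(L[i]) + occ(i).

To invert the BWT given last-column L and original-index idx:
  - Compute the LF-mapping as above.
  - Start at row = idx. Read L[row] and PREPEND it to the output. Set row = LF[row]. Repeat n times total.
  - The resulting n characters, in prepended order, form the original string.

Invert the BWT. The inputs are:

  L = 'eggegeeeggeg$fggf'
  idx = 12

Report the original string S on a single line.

Answer: gfggggeegeeefgge$

Derivation:
LF mapping: 1 9 10 2 11 3 4 5 12 13 6 14 0 7 15 16 8
Walk LF starting at row 12, prepending L[row]:
  step 1: row=12, L[12]='$', prepend. Next row=LF[12]=0
  step 2: row=0, L[0]='e', prepend. Next row=LF[0]=1
  step 3: row=1, L[1]='g', prepend. Next row=LF[1]=9
  step 4: row=9, L[9]='g', prepend. Next row=LF[9]=13
  step 5: row=13, L[13]='f', prepend. Next row=LF[13]=7
  step 6: row=7, L[7]='e', prepend. Next row=LF[7]=5
  step 7: row=5, L[5]='e', prepend. Next row=LF[5]=3
  step 8: row=3, L[3]='e', prepend. Next row=LF[3]=2
  step 9: row=2, L[2]='g', prepend. Next row=LF[2]=10
  step 10: row=10, L[10]='e', prepend. Next row=LF[10]=6
  step 11: row=6, L[6]='e', prepend. Next row=LF[6]=4
  step 12: row=4, L[4]='g', prepend. Next row=LF[4]=11
  step 13: row=11, L[11]='g', prepend. Next row=LF[11]=14
  step 14: row=14, L[14]='g', prepend. Next row=LF[14]=15
  step 15: row=15, L[15]='g', prepend. Next row=LF[15]=16
  step 16: row=16, L[16]='f', prepend. Next row=LF[16]=8
  step 17: row=8, L[8]='g', prepend. Next row=LF[8]=12
Reversed output: gfggggeegeeefgge$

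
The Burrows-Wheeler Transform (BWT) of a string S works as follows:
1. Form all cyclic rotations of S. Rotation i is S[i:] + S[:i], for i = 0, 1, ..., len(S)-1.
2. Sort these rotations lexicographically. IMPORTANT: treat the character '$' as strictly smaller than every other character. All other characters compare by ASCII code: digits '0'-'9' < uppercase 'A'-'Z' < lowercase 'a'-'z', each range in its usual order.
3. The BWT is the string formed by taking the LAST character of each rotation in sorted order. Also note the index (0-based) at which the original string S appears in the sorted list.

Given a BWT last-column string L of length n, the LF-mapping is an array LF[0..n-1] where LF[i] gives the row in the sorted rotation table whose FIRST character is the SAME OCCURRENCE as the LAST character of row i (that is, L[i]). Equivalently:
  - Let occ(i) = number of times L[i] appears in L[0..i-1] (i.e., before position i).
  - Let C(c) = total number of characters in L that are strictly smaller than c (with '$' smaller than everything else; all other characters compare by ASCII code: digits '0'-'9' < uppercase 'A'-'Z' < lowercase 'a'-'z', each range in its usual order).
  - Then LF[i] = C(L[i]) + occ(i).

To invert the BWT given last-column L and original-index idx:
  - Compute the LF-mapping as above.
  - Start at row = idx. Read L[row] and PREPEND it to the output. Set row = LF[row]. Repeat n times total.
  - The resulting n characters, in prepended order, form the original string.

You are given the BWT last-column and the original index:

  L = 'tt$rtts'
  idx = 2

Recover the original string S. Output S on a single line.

LF mapping: 3 4 0 1 5 6 2
Walk LF starting at row 2, prepending L[row]:
  step 1: row=2, L[2]='$', prepend. Next row=LF[2]=0
  step 2: row=0, L[0]='t', prepend. Next row=LF[0]=3
  step 3: row=3, L[3]='r', prepend. Next row=LF[3]=1
  step 4: row=1, L[1]='t', prepend. Next row=LF[1]=4
  step 5: row=4, L[4]='t', prepend. Next row=LF[4]=5
  step 6: row=5, L[5]='t', prepend. Next row=LF[5]=6
  step 7: row=6, L[6]='s', prepend. Next row=LF[6]=2
Reversed output: stttrt$

Answer: stttrt$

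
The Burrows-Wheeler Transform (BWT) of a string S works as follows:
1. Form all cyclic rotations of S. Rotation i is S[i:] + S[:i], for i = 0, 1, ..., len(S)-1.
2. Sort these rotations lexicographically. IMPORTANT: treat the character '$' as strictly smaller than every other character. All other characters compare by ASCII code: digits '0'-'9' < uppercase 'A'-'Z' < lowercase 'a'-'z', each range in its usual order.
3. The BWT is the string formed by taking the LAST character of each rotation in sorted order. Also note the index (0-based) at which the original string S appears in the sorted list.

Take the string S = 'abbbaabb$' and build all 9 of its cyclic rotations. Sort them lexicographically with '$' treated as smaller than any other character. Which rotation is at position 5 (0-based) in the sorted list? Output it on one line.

All 9 rotations (rotation i = S[i:]+S[:i]):
  rot[0] = abbbaabb$
  rot[1] = bbbaabb$a
  rot[2] = bbaabb$ab
  rot[3] = baabb$abb
  rot[4] = aabb$abbb
  rot[5] = abb$abbba
  rot[6] = bb$abbbaa
  rot[7] = b$abbbaab
  rot[8] = $abbbaabb
Sorted (with $ < everything):
  sorted[0] = $abbbaabb
  sorted[1] = aabb$abbb
  sorted[2] = abb$abbba
  sorted[3] = abbbaabb$
  sorted[4] = b$abbbaab
  sorted[5] = baabb$abb
  sorted[6] = bb$abbbaa
  sorted[7] = bbaabb$ab
  sorted[8] = bbbaabb$a
sorted[5] = baabb$abb

Answer: baabb$abb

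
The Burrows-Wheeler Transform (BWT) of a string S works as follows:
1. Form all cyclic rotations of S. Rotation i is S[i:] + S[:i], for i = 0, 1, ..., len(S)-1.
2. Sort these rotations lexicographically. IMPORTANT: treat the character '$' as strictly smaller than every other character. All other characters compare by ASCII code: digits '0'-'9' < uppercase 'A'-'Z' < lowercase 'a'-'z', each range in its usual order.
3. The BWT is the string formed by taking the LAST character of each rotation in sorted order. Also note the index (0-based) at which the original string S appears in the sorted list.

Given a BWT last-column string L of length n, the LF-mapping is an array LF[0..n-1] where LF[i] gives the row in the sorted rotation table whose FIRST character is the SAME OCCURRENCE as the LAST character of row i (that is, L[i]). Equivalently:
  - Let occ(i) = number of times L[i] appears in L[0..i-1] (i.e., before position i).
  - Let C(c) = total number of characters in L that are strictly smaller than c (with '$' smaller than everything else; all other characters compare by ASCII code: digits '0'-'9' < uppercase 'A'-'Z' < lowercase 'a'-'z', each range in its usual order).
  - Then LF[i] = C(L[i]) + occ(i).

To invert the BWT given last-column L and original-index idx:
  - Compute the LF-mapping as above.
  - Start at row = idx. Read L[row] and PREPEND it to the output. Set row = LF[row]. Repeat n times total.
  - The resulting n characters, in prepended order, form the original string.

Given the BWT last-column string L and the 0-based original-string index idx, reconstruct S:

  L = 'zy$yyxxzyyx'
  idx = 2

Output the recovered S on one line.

LF mapping: 9 4 0 5 6 1 2 10 7 8 3
Walk LF starting at row 2, prepending L[row]:
  step 1: row=2, L[2]='$', prepend. Next row=LF[2]=0
  step 2: row=0, L[0]='z', prepend. Next row=LF[0]=9
  step 3: row=9, L[9]='y', prepend. Next row=LF[9]=8
  step 4: row=8, L[8]='y', prepend. Next row=LF[8]=7
  step 5: row=7, L[7]='z', prepend. Next row=LF[7]=10
  step 6: row=10, L[10]='x', prepend. Next row=LF[10]=3
  step 7: row=3, L[3]='y', prepend. Next row=LF[3]=5
  step 8: row=5, L[5]='x', prepend. Next row=LF[5]=1
  step 9: row=1, L[1]='y', prepend. Next row=LF[1]=4
  step 10: row=4, L[4]='y', prepend. Next row=LF[4]=6
  step 11: row=6, L[6]='x', prepend. Next row=LF[6]=2
Reversed output: xyyxyxzyyz$

Answer: xyyxyxzyyz$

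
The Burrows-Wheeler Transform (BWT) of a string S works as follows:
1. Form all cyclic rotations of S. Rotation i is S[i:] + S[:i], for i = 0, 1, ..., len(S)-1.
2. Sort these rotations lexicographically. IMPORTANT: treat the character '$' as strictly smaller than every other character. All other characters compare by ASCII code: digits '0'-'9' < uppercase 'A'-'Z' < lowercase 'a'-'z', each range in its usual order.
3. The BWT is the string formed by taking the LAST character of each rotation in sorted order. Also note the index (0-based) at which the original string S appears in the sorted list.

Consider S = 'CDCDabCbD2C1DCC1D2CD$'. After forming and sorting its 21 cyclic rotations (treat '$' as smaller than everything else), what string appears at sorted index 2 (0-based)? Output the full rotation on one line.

Answer: 1DCC1D2CD$CDCDabCbD2C

Derivation:
All 21 rotations (rotation i = S[i:]+S[:i]):
  rot[0] = CDCDabCbD2C1DCC1D2CD$
  rot[1] = DCDabCbD2C1DCC1D2CD$C
  rot[2] = CDabCbD2C1DCC1D2CD$CD
  rot[3] = DabCbD2C1DCC1D2CD$CDC
  rot[4] = abCbD2C1DCC1D2CD$CDCD
  rot[5] = bCbD2C1DCC1D2CD$CDCDa
  rot[6] = CbD2C1DCC1D2CD$CDCDab
  rot[7] = bD2C1DCC1D2CD$CDCDabC
  rot[8] = D2C1DCC1D2CD$CDCDabCb
  rot[9] = 2C1DCC1D2CD$CDCDabCbD
  rot[10] = C1DCC1D2CD$CDCDabCbD2
  rot[11] = 1DCC1D2CD$CDCDabCbD2C
  rot[12] = DCC1D2CD$CDCDabCbD2C1
  rot[13] = CC1D2CD$CDCDabCbD2C1D
  rot[14] = C1D2CD$CDCDabCbD2C1DC
  rot[15] = 1D2CD$CDCDabCbD2C1DCC
  rot[16] = D2CD$CDCDabCbD2C1DCC1
  rot[17] = 2CD$CDCDabCbD2C1DCC1D
  rot[18] = CD$CDCDabCbD2C1DCC1D2
  rot[19] = D$CDCDabCbD2C1DCC1D2C
  rot[20] = $CDCDabCbD2C1DCC1D2CD
Sorted (with $ < everything):
  sorted[0] = $CDCDabCbD2C1DCC1D2CD
  sorted[1] = 1D2CD$CDCDabCbD2C1DCC
  sorted[2] = 1DCC1D2CD$CDCDabCbD2C
  sorted[3] = 2C1DCC1D2CD$CDCDabCbD
  sorted[4] = 2CD$CDCDabCbD2C1DCC1D
  sorted[5] = C1D2CD$CDCDabCbD2C1DC
  sorted[6] = C1DCC1D2CD$CDCDabCbD2
  sorted[7] = CC1D2CD$CDCDabCbD2C1D
  sorted[8] = CD$CDCDabCbD2C1DCC1D2
  sorted[9] = CDCDabCbD2C1DCC1D2CD$
  sorted[10] = CDabCbD2C1DCC1D2CD$CD
  sorted[11] = CbD2C1DCC1D2CD$CDCDab
  sorted[12] = D$CDCDabCbD2C1DCC1D2C
  sorted[13] = D2C1DCC1D2CD$CDCDabCb
  sorted[14] = D2CD$CDCDabCbD2C1DCC1
  sorted[15] = DCC1D2CD$CDCDabCbD2C1
  sorted[16] = DCDabCbD2C1DCC1D2CD$C
  sorted[17] = DabCbD2C1DCC1D2CD$CDC
  sorted[18] = abCbD2C1DCC1D2CD$CDCD
  sorted[19] = bCbD2C1DCC1D2CD$CDCDa
  sorted[20] = bD2C1DCC1D2CD$CDCDabC
sorted[2] = 1DCC1D2CD$CDCDabCbD2C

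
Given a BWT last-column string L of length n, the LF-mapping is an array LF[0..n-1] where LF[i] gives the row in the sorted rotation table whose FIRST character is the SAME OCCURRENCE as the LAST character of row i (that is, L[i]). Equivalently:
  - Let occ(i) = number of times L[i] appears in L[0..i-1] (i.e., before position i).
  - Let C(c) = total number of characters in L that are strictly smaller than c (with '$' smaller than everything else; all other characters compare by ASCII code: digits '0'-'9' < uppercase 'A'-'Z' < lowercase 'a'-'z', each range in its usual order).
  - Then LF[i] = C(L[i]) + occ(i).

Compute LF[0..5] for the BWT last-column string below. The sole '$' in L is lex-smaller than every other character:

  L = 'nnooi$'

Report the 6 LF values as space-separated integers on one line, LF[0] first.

Answer: 2 3 4 5 1 0

Derivation:
Char counts: '$':1, 'i':1, 'n':2, 'o':2
C (first-col start): C('$')=0, C('i')=1, C('n')=2, C('o')=4
L[0]='n': occ=0, LF[0]=C('n')+0=2+0=2
L[1]='n': occ=1, LF[1]=C('n')+1=2+1=3
L[2]='o': occ=0, LF[2]=C('o')+0=4+0=4
L[3]='o': occ=1, LF[3]=C('o')+1=4+1=5
L[4]='i': occ=0, LF[4]=C('i')+0=1+0=1
L[5]='$': occ=0, LF[5]=C('$')+0=0+0=0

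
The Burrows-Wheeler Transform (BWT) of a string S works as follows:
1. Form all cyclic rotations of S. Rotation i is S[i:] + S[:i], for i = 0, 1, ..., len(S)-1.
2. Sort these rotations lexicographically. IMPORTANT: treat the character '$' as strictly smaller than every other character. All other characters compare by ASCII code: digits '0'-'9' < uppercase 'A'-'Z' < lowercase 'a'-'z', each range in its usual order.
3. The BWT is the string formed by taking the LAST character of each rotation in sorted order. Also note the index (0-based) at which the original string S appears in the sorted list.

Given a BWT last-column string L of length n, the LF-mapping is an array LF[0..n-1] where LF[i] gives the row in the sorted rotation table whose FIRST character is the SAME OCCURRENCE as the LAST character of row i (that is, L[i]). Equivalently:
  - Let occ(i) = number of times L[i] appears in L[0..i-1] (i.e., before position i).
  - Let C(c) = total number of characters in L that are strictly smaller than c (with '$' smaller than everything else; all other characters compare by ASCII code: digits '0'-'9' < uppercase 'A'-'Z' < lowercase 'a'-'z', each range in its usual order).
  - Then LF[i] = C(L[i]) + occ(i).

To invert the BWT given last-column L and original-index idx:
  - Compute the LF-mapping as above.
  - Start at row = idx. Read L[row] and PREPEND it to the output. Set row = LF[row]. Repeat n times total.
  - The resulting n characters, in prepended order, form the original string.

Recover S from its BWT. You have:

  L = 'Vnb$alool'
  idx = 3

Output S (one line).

LF mapping: 1 6 3 0 2 4 7 8 5
Walk LF starting at row 3, prepending L[row]:
  step 1: row=3, L[3]='$', prepend. Next row=LF[3]=0
  step 2: row=0, L[0]='V', prepend. Next row=LF[0]=1
  step 3: row=1, L[1]='n', prepend. Next row=LF[1]=6
  step 4: row=6, L[6]='o', prepend. Next row=LF[6]=7
  step 5: row=7, L[7]='o', prepend. Next row=LF[7]=8
  step 6: row=8, L[8]='l', prepend. Next row=LF[8]=5
  step 7: row=5, L[5]='l', prepend. Next row=LF[5]=4
  step 8: row=4, L[4]='a', prepend. Next row=LF[4]=2
  step 9: row=2, L[2]='b', prepend. Next row=LF[2]=3
Reversed output: balloonV$

Answer: balloonV$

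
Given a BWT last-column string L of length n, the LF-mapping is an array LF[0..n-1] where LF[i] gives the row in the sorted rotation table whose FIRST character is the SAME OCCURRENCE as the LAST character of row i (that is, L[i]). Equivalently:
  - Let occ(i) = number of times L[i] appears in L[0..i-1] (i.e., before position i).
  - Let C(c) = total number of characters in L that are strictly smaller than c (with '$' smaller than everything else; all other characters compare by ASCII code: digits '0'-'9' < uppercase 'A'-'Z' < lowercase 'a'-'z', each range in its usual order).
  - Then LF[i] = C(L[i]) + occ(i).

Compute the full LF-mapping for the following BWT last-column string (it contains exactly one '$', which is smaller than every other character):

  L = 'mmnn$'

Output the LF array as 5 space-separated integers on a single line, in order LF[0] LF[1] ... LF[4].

Answer: 1 2 3 4 0

Derivation:
Char counts: '$':1, 'm':2, 'n':2
C (first-col start): C('$')=0, C('m')=1, C('n')=3
L[0]='m': occ=0, LF[0]=C('m')+0=1+0=1
L[1]='m': occ=1, LF[1]=C('m')+1=1+1=2
L[2]='n': occ=0, LF[2]=C('n')+0=3+0=3
L[3]='n': occ=1, LF[3]=C('n')+1=3+1=4
L[4]='$': occ=0, LF[4]=C('$')+0=0+0=0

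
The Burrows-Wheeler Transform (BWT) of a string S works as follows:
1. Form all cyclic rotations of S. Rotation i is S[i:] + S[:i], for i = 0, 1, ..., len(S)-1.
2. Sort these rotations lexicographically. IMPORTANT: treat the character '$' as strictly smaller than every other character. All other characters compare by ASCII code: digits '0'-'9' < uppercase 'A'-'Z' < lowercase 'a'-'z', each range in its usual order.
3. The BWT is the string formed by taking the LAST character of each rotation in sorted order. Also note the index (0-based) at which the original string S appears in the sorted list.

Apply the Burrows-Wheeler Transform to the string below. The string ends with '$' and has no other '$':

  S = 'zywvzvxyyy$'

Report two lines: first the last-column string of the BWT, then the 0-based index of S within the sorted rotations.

Answer: yzwyvyzyxv$
10

Derivation:
All 11 rotations (rotation i = S[i:]+S[:i]):
  rot[0] = zywvzvxyyy$
  rot[1] = ywvzvxyyy$z
  rot[2] = wvzvxyyy$zy
  rot[3] = vzvxyyy$zyw
  rot[4] = zvxyyy$zywv
  rot[5] = vxyyy$zywvz
  rot[6] = xyyy$zywvzv
  rot[7] = yyy$zywvzvx
  rot[8] = yy$zywvzvxy
  rot[9] = y$zywvzvxyy
  rot[10] = $zywvzvxyyy
Sorted (with $ < everything):
  sorted[0] = $zywvzvxyyy  (last char: 'y')
  sorted[1] = vxyyy$zywvz  (last char: 'z')
  sorted[2] = vzvxyyy$zyw  (last char: 'w')
  sorted[3] = wvzvxyyy$zy  (last char: 'y')
  sorted[4] = xyyy$zywvzv  (last char: 'v')
  sorted[5] = y$zywvzvxyy  (last char: 'y')
  sorted[6] = ywvzvxyyy$z  (last char: 'z')
  sorted[7] = yy$zywvzvxy  (last char: 'y')
  sorted[8] = yyy$zywvzvx  (last char: 'x')
  sorted[9] = zvxyyy$zywv  (last char: 'v')
  sorted[10] = zywvzvxyyy$  (last char: '$')
Last column: yzwyvyzyxv$
Original string S is at sorted index 10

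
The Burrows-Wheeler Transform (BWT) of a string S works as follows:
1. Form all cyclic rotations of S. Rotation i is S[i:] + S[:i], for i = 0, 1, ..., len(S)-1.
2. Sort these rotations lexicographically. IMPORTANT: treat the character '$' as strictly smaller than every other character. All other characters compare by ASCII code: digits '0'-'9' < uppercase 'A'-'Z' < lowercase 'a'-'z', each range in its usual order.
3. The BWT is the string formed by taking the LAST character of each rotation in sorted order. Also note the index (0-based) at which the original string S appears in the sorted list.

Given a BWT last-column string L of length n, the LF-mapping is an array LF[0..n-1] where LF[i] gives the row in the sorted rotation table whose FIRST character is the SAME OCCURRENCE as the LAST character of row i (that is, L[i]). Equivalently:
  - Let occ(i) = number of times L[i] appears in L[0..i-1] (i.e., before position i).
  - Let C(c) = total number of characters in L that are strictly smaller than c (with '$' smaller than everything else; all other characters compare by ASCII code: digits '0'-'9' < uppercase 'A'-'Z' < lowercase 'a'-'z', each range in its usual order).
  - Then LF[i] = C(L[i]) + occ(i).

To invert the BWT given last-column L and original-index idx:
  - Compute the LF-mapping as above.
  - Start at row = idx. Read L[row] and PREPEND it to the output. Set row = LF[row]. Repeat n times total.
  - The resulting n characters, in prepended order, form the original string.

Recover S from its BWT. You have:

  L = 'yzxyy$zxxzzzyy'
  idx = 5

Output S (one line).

LF mapping: 4 9 1 5 6 0 10 2 3 11 12 13 7 8
Walk LF starting at row 5, prepending L[row]:
  step 1: row=5, L[5]='$', prepend. Next row=LF[5]=0
  step 2: row=0, L[0]='y', prepend. Next row=LF[0]=4
  step 3: row=4, L[4]='y', prepend. Next row=LF[4]=6
  step 4: row=6, L[6]='z', prepend. Next row=LF[6]=10
  step 5: row=10, L[10]='z', prepend. Next row=LF[10]=12
  step 6: row=12, L[12]='y', prepend. Next row=LF[12]=7
  step 7: row=7, L[7]='x', prepend. Next row=LF[7]=2
  step 8: row=2, L[2]='x', prepend. Next row=LF[2]=1
  step 9: row=1, L[1]='z', prepend. Next row=LF[1]=9
  step 10: row=9, L[9]='z', prepend. Next row=LF[9]=11
  step 11: row=11, L[11]='z', prepend. Next row=LF[11]=13
  step 12: row=13, L[13]='y', prepend. Next row=LF[13]=8
  step 13: row=8, L[8]='x', prepend. Next row=LF[8]=3
  step 14: row=3, L[3]='y', prepend. Next row=LF[3]=5
Reversed output: yxyzzzxxyzzyy$

Answer: yxyzzzxxyzzyy$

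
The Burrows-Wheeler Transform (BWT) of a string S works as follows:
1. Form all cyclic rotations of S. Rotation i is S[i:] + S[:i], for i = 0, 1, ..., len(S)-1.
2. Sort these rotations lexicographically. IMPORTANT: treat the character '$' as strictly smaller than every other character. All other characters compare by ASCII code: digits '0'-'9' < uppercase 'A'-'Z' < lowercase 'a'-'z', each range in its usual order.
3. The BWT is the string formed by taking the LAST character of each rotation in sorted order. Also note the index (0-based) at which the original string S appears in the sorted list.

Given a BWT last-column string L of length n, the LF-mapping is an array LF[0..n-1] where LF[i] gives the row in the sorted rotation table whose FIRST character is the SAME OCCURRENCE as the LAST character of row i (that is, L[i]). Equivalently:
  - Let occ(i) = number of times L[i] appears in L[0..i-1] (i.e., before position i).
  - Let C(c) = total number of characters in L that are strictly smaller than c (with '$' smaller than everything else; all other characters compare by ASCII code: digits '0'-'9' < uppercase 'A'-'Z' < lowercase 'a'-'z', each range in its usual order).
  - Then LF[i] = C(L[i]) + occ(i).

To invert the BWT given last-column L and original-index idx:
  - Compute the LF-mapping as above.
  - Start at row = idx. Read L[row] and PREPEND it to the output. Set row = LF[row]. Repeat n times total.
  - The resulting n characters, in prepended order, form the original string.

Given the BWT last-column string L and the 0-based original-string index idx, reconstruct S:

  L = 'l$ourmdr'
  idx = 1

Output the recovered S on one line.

Answer: drumrol$

Derivation:
LF mapping: 2 0 4 7 5 3 1 6
Walk LF starting at row 1, prepending L[row]:
  step 1: row=1, L[1]='$', prepend. Next row=LF[1]=0
  step 2: row=0, L[0]='l', prepend. Next row=LF[0]=2
  step 3: row=2, L[2]='o', prepend. Next row=LF[2]=4
  step 4: row=4, L[4]='r', prepend. Next row=LF[4]=5
  step 5: row=5, L[5]='m', prepend. Next row=LF[5]=3
  step 6: row=3, L[3]='u', prepend. Next row=LF[3]=7
  step 7: row=7, L[7]='r', prepend. Next row=LF[7]=6
  step 8: row=6, L[6]='d', prepend. Next row=LF[6]=1
Reversed output: drumrol$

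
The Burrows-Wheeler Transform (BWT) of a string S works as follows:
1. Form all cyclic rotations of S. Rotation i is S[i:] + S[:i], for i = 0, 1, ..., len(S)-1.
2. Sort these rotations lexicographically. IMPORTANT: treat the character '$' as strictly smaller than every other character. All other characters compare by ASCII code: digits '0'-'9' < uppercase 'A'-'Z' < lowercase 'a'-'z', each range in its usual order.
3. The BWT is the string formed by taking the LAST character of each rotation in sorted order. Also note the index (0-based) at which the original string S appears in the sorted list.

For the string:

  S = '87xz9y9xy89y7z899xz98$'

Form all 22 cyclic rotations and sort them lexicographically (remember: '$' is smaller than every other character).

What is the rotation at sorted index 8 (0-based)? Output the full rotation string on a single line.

All 22 rotations (rotation i = S[i:]+S[:i]):
  rot[0] = 87xz9y9xy89y7z899xz98$
  rot[1] = 7xz9y9xy89y7z899xz98$8
  rot[2] = xz9y9xy89y7z899xz98$87
  rot[3] = z9y9xy89y7z899xz98$87x
  rot[4] = 9y9xy89y7z899xz98$87xz
  rot[5] = y9xy89y7z899xz98$87xz9
  rot[6] = 9xy89y7z899xz98$87xz9y
  rot[7] = xy89y7z899xz98$87xz9y9
  rot[8] = y89y7z899xz98$87xz9y9x
  rot[9] = 89y7z899xz98$87xz9y9xy
  rot[10] = 9y7z899xz98$87xz9y9xy8
  rot[11] = y7z899xz98$87xz9y9xy89
  rot[12] = 7z899xz98$87xz9y9xy89y
  rot[13] = z899xz98$87xz9y9xy89y7
  rot[14] = 899xz98$87xz9y9xy89y7z
  rot[15] = 99xz98$87xz9y9xy89y7z8
  rot[16] = 9xz98$87xz9y9xy89y7z89
  rot[17] = xz98$87xz9y9xy89y7z899
  rot[18] = z98$87xz9y9xy89y7z899x
  rot[19] = 98$87xz9y9xy89y7z899xz
  rot[20] = 8$87xz9y9xy89y7z899xz9
  rot[21] = $87xz9y9xy89y7z899xz98
Sorted (with $ < everything):
  sorted[0] = $87xz9y9xy89y7z899xz98
  sorted[1] = 7xz9y9xy89y7z899xz98$8
  sorted[2] = 7z899xz98$87xz9y9xy89y
  sorted[3] = 8$87xz9y9xy89y7z899xz9
  sorted[4] = 87xz9y9xy89y7z899xz98$
  sorted[5] = 899xz98$87xz9y9xy89y7z
  sorted[6] = 89y7z899xz98$87xz9y9xy
  sorted[7] = 98$87xz9y9xy89y7z899xz
  sorted[8] = 99xz98$87xz9y9xy89y7z8
  sorted[9] = 9xy89y7z899xz98$87xz9y
  sorted[10] = 9xz98$87xz9y9xy89y7z89
  sorted[11] = 9y7z899xz98$87xz9y9xy8
  sorted[12] = 9y9xy89y7z899xz98$87xz
  sorted[13] = xy89y7z899xz98$87xz9y9
  sorted[14] = xz98$87xz9y9xy89y7z899
  sorted[15] = xz9y9xy89y7z899xz98$87
  sorted[16] = y7z899xz98$87xz9y9xy89
  sorted[17] = y89y7z899xz98$87xz9y9x
  sorted[18] = y9xy89y7z899xz98$87xz9
  sorted[19] = z899xz98$87xz9y9xy89y7
  sorted[20] = z98$87xz9y9xy89y7z899x
  sorted[21] = z9y9xy89y7z899xz98$87x
sorted[8] = 99xz98$87xz9y9xy89y7z8

Answer: 99xz98$87xz9y9xy89y7z8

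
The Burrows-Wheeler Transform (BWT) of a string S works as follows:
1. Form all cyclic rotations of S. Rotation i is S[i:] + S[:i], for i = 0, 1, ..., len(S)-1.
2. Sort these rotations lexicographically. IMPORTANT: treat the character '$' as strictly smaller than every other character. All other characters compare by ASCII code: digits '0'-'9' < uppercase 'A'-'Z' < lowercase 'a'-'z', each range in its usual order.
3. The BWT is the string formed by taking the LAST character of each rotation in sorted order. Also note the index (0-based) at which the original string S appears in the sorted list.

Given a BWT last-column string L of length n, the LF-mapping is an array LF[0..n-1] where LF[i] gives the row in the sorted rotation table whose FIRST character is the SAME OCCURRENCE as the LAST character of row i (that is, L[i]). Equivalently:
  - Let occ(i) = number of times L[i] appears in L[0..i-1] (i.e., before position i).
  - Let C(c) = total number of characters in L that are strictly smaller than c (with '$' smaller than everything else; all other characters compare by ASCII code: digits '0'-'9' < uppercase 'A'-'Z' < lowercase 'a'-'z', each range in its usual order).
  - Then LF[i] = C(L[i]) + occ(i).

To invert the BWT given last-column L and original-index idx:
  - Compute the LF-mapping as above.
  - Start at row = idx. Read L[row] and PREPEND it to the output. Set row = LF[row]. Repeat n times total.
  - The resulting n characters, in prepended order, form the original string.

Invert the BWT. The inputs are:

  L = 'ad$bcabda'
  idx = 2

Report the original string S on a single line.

LF mapping: 1 7 0 4 6 2 5 8 3
Walk LF starting at row 2, prepending L[row]:
  step 1: row=2, L[2]='$', prepend. Next row=LF[2]=0
  step 2: row=0, L[0]='a', prepend. Next row=LF[0]=1
  step 3: row=1, L[1]='d', prepend. Next row=LF[1]=7
  step 4: row=7, L[7]='d', prepend. Next row=LF[7]=8
  step 5: row=8, L[8]='a', prepend. Next row=LF[8]=3
  step 6: row=3, L[3]='b', prepend. Next row=LF[3]=4
  step 7: row=4, L[4]='c', prepend. Next row=LF[4]=6
  step 8: row=6, L[6]='b', prepend. Next row=LF[6]=5
  step 9: row=5, L[5]='a', prepend. Next row=LF[5]=2
Reversed output: abcbadda$

Answer: abcbadda$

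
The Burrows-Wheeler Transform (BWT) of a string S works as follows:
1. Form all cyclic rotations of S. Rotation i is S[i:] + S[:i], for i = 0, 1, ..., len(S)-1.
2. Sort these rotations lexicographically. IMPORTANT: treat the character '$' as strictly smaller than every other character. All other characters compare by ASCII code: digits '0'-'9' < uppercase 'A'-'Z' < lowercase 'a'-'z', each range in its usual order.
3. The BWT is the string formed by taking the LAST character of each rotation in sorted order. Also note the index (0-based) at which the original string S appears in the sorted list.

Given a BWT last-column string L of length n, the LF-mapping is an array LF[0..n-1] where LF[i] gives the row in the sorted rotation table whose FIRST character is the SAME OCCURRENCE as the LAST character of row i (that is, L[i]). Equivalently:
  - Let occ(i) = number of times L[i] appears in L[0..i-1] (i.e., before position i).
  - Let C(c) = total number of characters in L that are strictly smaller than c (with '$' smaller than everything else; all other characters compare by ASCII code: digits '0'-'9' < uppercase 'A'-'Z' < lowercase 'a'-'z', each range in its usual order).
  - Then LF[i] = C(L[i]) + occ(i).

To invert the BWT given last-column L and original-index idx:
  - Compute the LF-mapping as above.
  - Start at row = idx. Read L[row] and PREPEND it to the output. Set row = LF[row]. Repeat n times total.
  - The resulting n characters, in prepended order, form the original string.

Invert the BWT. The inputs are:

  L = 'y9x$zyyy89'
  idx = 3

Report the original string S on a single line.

Answer: 9zx98yyyy$

Derivation:
LF mapping: 5 2 4 0 9 6 7 8 1 3
Walk LF starting at row 3, prepending L[row]:
  step 1: row=3, L[3]='$', prepend. Next row=LF[3]=0
  step 2: row=0, L[0]='y', prepend. Next row=LF[0]=5
  step 3: row=5, L[5]='y', prepend. Next row=LF[5]=6
  step 4: row=6, L[6]='y', prepend. Next row=LF[6]=7
  step 5: row=7, L[7]='y', prepend. Next row=LF[7]=8
  step 6: row=8, L[8]='8', prepend. Next row=LF[8]=1
  step 7: row=1, L[1]='9', prepend. Next row=LF[1]=2
  step 8: row=2, L[2]='x', prepend. Next row=LF[2]=4
  step 9: row=4, L[4]='z', prepend. Next row=LF[4]=9
  step 10: row=9, L[9]='9', prepend. Next row=LF[9]=3
Reversed output: 9zx98yyyy$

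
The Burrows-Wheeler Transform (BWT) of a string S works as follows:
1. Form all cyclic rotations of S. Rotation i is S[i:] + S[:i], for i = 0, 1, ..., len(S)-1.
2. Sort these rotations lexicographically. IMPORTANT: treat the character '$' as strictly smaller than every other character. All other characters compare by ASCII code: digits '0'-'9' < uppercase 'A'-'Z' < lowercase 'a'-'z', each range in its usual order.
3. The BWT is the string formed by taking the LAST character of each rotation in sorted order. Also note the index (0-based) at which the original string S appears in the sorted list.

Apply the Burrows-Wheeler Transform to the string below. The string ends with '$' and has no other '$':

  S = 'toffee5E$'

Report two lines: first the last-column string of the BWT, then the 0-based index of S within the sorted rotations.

All 9 rotations (rotation i = S[i:]+S[:i]):
  rot[0] = toffee5E$
  rot[1] = offee5E$t
  rot[2] = ffee5E$to
  rot[3] = fee5E$tof
  rot[4] = ee5E$toff
  rot[5] = e5E$toffe
  rot[6] = 5E$toffee
  rot[7] = E$toffee5
  rot[8] = $toffee5E
Sorted (with $ < everything):
  sorted[0] = $toffee5E  (last char: 'E')
  sorted[1] = 5E$toffee  (last char: 'e')
  sorted[2] = E$toffee5  (last char: '5')
  sorted[3] = e5E$toffe  (last char: 'e')
  sorted[4] = ee5E$toff  (last char: 'f')
  sorted[5] = fee5E$tof  (last char: 'f')
  sorted[6] = ffee5E$to  (last char: 'o')
  sorted[7] = offee5E$t  (last char: 't')
  sorted[8] = toffee5E$  (last char: '$')
Last column: Ee5effot$
Original string S is at sorted index 8

Answer: Ee5effot$
8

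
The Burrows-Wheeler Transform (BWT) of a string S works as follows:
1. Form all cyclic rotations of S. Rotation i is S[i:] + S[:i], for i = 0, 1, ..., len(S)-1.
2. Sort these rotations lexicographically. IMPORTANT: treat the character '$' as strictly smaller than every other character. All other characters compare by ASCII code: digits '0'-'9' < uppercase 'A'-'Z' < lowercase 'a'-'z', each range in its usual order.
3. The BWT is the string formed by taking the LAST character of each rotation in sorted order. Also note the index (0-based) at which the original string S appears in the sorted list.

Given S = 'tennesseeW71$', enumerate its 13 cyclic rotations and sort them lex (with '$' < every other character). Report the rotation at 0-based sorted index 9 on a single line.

Answer: nnesseeW71$te

Derivation:
All 13 rotations (rotation i = S[i:]+S[:i]):
  rot[0] = tennesseeW71$
  rot[1] = ennesseeW71$t
  rot[2] = nnesseeW71$te
  rot[3] = nesseeW71$ten
  rot[4] = esseeW71$tenn
  rot[5] = sseeW71$tenne
  rot[6] = seeW71$tennes
  rot[7] = eeW71$tenness
  rot[8] = eW71$tennesse
  rot[9] = W71$tennessee
  rot[10] = 71$tennesseeW
  rot[11] = 1$tennesseeW7
  rot[12] = $tennesseeW71
Sorted (with $ < everything):
  sorted[0] = $tennesseeW71
  sorted[1] = 1$tennesseeW7
  sorted[2] = 71$tennesseeW
  sorted[3] = W71$tennessee
  sorted[4] = eW71$tennesse
  sorted[5] = eeW71$tenness
  sorted[6] = ennesseeW71$t
  sorted[7] = esseeW71$tenn
  sorted[8] = nesseeW71$ten
  sorted[9] = nnesseeW71$te
  sorted[10] = seeW71$tennes
  sorted[11] = sseeW71$tenne
  sorted[12] = tennesseeW71$
sorted[9] = nnesseeW71$te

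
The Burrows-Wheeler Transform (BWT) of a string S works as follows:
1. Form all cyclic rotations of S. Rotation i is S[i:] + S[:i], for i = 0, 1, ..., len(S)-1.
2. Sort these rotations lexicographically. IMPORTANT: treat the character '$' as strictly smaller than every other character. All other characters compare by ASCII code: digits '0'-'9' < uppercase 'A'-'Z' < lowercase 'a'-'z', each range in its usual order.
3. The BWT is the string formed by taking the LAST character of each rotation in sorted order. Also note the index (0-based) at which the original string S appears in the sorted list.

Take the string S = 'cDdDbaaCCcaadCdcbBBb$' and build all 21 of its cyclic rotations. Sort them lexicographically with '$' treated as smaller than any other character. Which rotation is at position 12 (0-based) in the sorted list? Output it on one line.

All 21 rotations (rotation i = S[i:]+S[:i]):
  rot[0] = cDdDbaaCCcaadCdcbBBb$
  rot[1] = DdDbaaCCcaadCdcbBBb$c
  rot[2] = dDbaaCCcaadCdcbBBb$cD
  rot[3] = DbaaCCcaadCdcbBBb$cDd
  rot[4] = baaCCcaadCdcbBBb$cDdD
  rot[5] = aaCCcaadCdcbBBb$cDdDb
  rot[6] = aCCcaadCdcbBBb$cDdDba
  rot[7] = CCcaadCdcbBBb$cDdDbaa
  rot[8] = CcaadCdcbBBb$cDdDbaaC
  rot[9] = caadCdcbBBb$cDdDbaaCC
  rot[10] = aadCdcbBBb$cDdDbaaCCc
  rot[11] = adCdcbBBb$cDdDbaaCCca
  rot[12] = dCdcbBBb$cDdDbaaCCcaa
  rot[13] = CdcbBBb$cDdDbaaCCcaad
  rot[14] = dcbBBb$cDdDbaaCCcaadC
  rot[15] = cbBBb$cDdDbaaCCcaadCd
  rot[16] = bBBb$cDdDbaaCCcaadCdc
  rot[17] = BBb$cDdDbaaCCcaadCdcb
  rot[18] = Bb$cDdDbaaCCcaadCdcbB
  rot[19] = b$cDdDbaaCCcaadCdcbBB
  rot[20] = $cDdDbaaCCcaadCdcbBBb
Sorted (with $ < everything):
  sorted[0] = $cDdDbaaCCcaadCdcbBBb
  sorted[1] = BBb$cDdDbaaCCcaadCdcb
  sorted[2] = Bb$cDdDbaaCCcaadCdcbB
  sorted[3] = CCcaadCdcbBBb$cDdDbaa
  sorted[4] = CcaadCdcbBBb$cDdDbaaC
  sorted[5] = CdcbBBb$cDdDbaaCCcaad
  sorted[6] = DbaaCCcaadCdcbBBb$cDd
  sorted[7] = DdDbaaCCcaadCdcbBBb$c
  sorted[8] = aCCcaadCdcbBBb$cDdDba
  sorted[9] = aaCCcaadCdcbBBb$cDdDb
  sorted[10] = aadCdcbBBb$cDdDbaaCCc
  sorted[11] = adCdcbBBb$cDdDbaaCCca
  sorted[12] = b$cDdDbaaCCcaadCdcbBB
  sorted[13] = bBBb$cDdDbaaCCcaadCdc
  sorted[14] = baaCCcaadCdcbBBb$cDdD
  sorted[15] = cDdDbaaCCcaadCdcbBBb$
  sorted[16] = caadCdcbBBb$cDdDbaaCC
  sorted[17] = cbBBb$cDdDbaaCCcaadCd
  sorted[18] = dCdcbBBb$cDdDbaaCCcaa
  sorted[19] = dDbaaCCcaadCdcbBBb$cD
  sorted[20] = dcbBBb$cDdDbaaCCcaadC
sorted[12] = b$cDdDbaaCCcaadCdcbBB

Answer: b$cDdDbaaCCcaadCdcbBB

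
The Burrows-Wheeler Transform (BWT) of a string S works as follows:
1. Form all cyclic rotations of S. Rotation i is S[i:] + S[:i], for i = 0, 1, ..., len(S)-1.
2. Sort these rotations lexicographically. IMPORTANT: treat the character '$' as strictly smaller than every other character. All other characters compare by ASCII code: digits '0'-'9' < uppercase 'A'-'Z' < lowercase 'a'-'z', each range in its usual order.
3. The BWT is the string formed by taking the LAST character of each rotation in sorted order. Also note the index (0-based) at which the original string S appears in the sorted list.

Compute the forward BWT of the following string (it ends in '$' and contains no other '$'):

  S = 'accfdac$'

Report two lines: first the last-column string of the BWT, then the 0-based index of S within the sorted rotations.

Answer: cd$aacfc
2

Derivation:
All 8 rotations (rotation i = S[i:]+S[:i]):
  rot[0] = accfdac$
  rot[1] = ccfdac$a
  rot[2] = cfdac$ac
  rot[3] = fdac$acc
  rot[4] = dac$accf
  rot[5] = ac$accfd
  rot[6] = c$accfda
  rot[7] = $accfdac
Sorted (with $ < everything):
  sorted[0] = $accfdac  (last char: 'c')
  sorted[1] = ac$accfd  (last char: 'd')
  sorted[2] = accfdac$  (last char: '$')
  sorted[3] = c$accfda  (last char: 'a')
  sorted[4] = ccfdac$a  (last char: 'a')
  sorted[5] = cfdac$ac  (last char: 'c')
  sorted[6] = dac$accf  (last char: 'f')
  sorted[7] = fdac$acc  (last char: 'c')
Last column: cd$aacfc
Original string S is at sorted index 2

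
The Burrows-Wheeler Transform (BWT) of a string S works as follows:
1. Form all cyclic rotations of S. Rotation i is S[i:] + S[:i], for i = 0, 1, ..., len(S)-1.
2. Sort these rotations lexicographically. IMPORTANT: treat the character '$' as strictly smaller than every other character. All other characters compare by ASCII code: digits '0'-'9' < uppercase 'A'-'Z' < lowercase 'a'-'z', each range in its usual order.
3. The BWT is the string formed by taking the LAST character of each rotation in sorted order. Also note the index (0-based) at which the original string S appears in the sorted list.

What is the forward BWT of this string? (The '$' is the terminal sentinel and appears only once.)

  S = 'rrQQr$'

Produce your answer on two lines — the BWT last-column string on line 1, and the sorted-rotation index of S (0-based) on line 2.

All 6 rotations (rotation i = S[i:]+S[:i]):
  rot[0] = rrQQr$
  rot[1] = rQQr$r
  rot[2] = QQr$rr
  rot[3] = Qr$rrQ
  rot[4] = r$rrQQ
  rot[5] = $rrQQr
Sorted (with $ < everything):
  sorted[0] = $rrQQr  (last char: 'r')
  sorted[1] = QQr$rr  (last char: 'r')
  sorted[2] = Qr$rrQ  (last char: 'Q')
  sorted[3] = r$rrQQ  (last char: 'Q')
  sorted[4] = rQQr$r  (last char: 'r')
  sorted[5] = rrQQr$  (last char: '$')
Last column: rrQQr$
Original string S is at sorted index 5

Answer: rrQQr$
5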